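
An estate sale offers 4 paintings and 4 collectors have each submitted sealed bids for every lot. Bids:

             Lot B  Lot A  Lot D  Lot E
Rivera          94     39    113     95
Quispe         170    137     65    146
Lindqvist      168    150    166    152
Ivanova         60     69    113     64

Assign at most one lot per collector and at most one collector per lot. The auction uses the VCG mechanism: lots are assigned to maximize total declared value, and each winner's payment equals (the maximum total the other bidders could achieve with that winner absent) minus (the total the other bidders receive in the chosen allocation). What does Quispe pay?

Efficient allocation: Rivera→Lot E ($95), Quispe→Lot B ($170), Lindqvist→Lot A ($150), Ivanova→Lot D ($113); total welfare W = $528.
Quispe receives Lot B at value $170, so the others get W − 170 = $358.
Without Quispe: best allocation of the remaining 3 bidders over all 4 lots is Rivera→Lot E ($95), Lindqvist→Lot B ($168), Ivanova→Lot D ($113), total $376.
VCG payment = (others' best without Quispe) − (others' welfare with Quispe) = 376 − 358 = $18.

Quispe pays $18.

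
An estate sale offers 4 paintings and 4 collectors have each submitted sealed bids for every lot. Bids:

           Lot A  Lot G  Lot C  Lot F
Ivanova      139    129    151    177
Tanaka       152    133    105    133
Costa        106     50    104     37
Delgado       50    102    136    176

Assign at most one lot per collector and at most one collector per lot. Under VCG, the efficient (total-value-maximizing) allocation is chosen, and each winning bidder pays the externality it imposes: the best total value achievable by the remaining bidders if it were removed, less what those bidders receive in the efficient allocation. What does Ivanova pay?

Ivanova pays $17.

Efficient allocation: Ivanova→Lot C ($151), Tanaka→Lot G ($133), Costa→Lot A ($106), Delgado→Lot F ($176); total welfare W = $566.
Ivanova receives Lot C at value $151, so the others get W − 151 = $415.
Without Ivanova: best allocation of the remaining 3 bidders over all 4 lots is Tanaka→Lot A ($152), Costa→Lot C ($104), Delgado→Lot F ($176), total $432.
VCG payment = (others' best without Ivanova) − (others' welfare with Ivanova) = 432 − 415 = $17.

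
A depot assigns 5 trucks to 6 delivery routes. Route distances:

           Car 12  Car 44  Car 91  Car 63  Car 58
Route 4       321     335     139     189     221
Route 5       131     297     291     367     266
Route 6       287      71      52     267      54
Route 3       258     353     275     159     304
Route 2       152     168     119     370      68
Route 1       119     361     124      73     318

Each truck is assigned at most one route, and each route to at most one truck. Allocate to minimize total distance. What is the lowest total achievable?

Optimal: Car 12→Route 5 (131 km), Car 44→Route 6 (71 km), Car 91→Route 4 (139 km), Car 63→Route 1 (73 km), Car 58→Route 2 (68 km) — total 131+71+139+73+68 = 482 km.
Row-greedy (each truck in turn takes its cheapest remaining route) gives 689 km, worse by 207.
Swapping Car 58↔Car 44 (Car 58→Route 6 54 km, Car 44→Route 2 168 km) adds 83.

Min total: 482 km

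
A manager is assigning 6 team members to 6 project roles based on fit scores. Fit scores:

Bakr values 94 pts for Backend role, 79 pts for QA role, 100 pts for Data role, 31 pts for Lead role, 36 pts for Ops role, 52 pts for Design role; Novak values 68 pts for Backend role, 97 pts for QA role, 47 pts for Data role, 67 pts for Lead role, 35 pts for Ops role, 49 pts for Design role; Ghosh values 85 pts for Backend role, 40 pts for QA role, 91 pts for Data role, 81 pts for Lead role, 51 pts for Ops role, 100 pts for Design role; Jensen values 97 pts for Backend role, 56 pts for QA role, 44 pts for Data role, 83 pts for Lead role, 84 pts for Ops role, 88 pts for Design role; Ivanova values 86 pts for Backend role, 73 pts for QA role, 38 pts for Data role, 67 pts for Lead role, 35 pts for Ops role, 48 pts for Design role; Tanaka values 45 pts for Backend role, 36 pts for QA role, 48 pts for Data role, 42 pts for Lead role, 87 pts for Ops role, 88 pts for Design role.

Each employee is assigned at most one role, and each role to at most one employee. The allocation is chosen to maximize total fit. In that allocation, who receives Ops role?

Treat this as an assignment problem: match each employee to one role.
Optimal: Bakr→Data role (100 pts), Novak→QA role (97 pts), Ghosh→Design role (100 pts), Jensen→Lead role (83 pts), Ivanova→Backend role (86 pts), Tanaka→Ops role (87 pts) — total 100+97+100+83+86+87 = 553 pts.
Max-entry greedy (repeatedly take the single best remaining cell) gives 548 pts, worse by 5.
Tanaka's own top role is Design role (88 pts), but forcing Tanaka→Design role and reassigning the rest optimally gives only 536 pts — worse by 17.

Tanaka receives Ops role.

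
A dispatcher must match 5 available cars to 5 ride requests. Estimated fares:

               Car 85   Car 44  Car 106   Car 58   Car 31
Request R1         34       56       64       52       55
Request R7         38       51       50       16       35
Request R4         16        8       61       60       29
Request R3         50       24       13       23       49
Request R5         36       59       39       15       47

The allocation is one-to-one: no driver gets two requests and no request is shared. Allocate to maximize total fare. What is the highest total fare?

Max total: $274

Optimal: Car 85→Request R3 ($50), Car 44→Request R5 ($59), Car 106→Request R7 ($50), Car 58→Request R4 ($60), Car 31→Request R1 ($55) — total 50+59+50+60+55 = $274.
Row-greedy (each driver in turn takes its best remaining request) gives $268, worse by 6.
Next-best assignment: Car 85→Request R3, Car 44→Request R7, Car 106→Request R1, Car 58→Request R4, Car 31→Request R5 = $272.
No other one-to-one assignment exceeds $274.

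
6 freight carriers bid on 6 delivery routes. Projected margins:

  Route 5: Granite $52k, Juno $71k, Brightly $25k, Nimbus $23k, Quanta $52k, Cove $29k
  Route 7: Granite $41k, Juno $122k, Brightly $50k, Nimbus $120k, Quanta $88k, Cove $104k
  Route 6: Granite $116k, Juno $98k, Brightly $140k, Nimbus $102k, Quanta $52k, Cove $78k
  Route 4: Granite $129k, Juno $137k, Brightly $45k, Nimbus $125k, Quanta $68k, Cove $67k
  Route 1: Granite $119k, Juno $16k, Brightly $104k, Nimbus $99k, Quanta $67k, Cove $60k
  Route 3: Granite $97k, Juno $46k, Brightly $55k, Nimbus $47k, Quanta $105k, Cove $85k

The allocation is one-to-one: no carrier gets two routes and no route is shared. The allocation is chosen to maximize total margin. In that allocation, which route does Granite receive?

Treat this as an assignment problem: match each carrier to one route.
Optimal: Granite→Route 1 ($119k), Juno→Route 5 ($71k), Brightly→Route 6 ($140k), Nimbus→Route 4 ($125k), Quanta→Route 3 ($105k), Cove→Route 7 ($104k) — total 119+71+140+125+105+104 = $664k.
Max-entry greedy (repeatedly take the single best remaining cell) gives $650k, worse by 14.
Swapping Quanta↔Granite (Quanta→Route 1 $67k, Granite→Route 3 $97k) loses 60.
No other one-to-one assignment exceeds $664k.
Granite's own top route is Route 4 ($129k), but forcing Granite→Route 4 and reassigning the rest optimally gives only $648k — worse by 16.

Granite receives Route 1.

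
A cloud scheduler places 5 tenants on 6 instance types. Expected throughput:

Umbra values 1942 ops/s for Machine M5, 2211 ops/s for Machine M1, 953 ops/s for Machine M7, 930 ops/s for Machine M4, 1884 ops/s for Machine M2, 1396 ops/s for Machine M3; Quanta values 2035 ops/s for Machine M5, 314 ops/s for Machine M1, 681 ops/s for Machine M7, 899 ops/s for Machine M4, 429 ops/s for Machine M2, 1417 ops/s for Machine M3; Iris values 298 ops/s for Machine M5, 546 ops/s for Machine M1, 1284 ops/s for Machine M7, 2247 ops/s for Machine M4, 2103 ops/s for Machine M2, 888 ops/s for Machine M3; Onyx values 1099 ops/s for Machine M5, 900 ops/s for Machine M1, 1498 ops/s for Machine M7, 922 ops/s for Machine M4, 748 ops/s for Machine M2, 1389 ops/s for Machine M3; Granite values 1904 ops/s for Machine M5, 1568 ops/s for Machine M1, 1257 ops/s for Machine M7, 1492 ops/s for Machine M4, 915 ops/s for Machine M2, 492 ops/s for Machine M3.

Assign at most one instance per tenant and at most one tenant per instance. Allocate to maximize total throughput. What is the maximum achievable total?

This is a one-to-one assignment (maximum-weight bipartite matching).
Optimal: Umbra→Machine M1 (2211 ops/s), Quanta→Machine M5 (2035 ops/s), Iris→Machine M2 (2103 ops/s), Onyx→Machine M7 (1498 ops/s), Granite→Machine M4 (1492 ops/s) — total 2211+2035+2103+1498+1492 = 9339 ops/s.
Row-greedy (each tenant in turn takes its best remaining instance) gives 8906 ops/s, worse by 433.
Next-best assignment: Umbra→Machine M1, Quanta→Machine M3, Iris→Machine M4, Onyx→Machine M7, Granite→Machine M5 = 9277 ops/s.
Swapping Umbra↔Quanta (Umbra→Machine M5 1942 ops/s, Quanta→Machine M1 314 ops/s) loses 1990.

Maximum total: 9339 ops/s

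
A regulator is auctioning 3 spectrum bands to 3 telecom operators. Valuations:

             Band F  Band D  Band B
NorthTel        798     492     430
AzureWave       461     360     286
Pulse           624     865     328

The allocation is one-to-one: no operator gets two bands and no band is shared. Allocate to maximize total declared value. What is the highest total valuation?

Optimal: NorthTel→Band F ($798M), AzureWave→Band B ($286M), Pulse→Band D ($865M) — total 798+286+865 = $1949M.
Row-greedy (each operator in turn takes its best remaining band) gives $1486M, worse by 463.
Next-best assignment: NorthTel→Band B, AzureWave→Band F, Pulse→Band D = $1756M.
Swapping Pulse↔AzureWave (Pulse→Band B $328M, AzureWave→Band D $360M) loses 463.
No other one-to-one assignment exceeds $1949M.

Max total: $1949M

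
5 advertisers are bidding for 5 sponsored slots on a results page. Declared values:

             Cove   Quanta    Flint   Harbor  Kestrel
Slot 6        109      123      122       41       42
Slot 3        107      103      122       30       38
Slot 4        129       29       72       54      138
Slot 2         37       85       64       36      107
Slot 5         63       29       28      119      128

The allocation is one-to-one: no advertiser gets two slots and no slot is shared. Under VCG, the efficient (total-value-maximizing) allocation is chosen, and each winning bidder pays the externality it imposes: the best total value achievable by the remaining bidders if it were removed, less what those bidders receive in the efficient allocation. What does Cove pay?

Cove pays $31.

Efficient allocation: Cove→Slot 4 ($129), Quanta→Slot 6 ($123), Flint→Slot 3 ($122), Harbor→Slot 5 ($119), Kestrel→Slot 2 ($107); total welfare W = $600.
Cove receives Slot 4 at value $129, so the others get W − 129 = $471.
Without Cove: best allocation of the remaining 4 bidders over all 5 slots is Quanta→Slot 6 ($123), Flint→Slot 3 ($122), Harbor→Slot 5 ($119), Kestrel→Slot 4 ($138), total $502.
VCG payment = (others' best without Cove) − (others' welfare with Cove) = 502 − 471 = $31.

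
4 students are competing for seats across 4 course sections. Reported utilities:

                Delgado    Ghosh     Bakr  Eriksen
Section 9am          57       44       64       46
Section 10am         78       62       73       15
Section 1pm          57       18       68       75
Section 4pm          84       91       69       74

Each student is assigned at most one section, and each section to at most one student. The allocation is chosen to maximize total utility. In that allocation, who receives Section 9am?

Bakr receives Section 9am.

Treat this as an assignment problem: match each student to one section.
Optimal: Delgado→Section 10am (78 points), Ghosh→Section 4pm (91 points), Bakr→Section 9am (64 points), Eriksen→Section 1pm (75 points) — total 78+91+64+75 = 308 points.
Row-greedy (each student in turn takes its best remaining section) gives 260 points, worse by 48.
No other one-to-one assignment exceeds 308 points.
Bakr's own top section is Section 10am (73 points), but forcing Bakr→Section 10am and reassigning the rest optimally gives only 296 points — worse by 12.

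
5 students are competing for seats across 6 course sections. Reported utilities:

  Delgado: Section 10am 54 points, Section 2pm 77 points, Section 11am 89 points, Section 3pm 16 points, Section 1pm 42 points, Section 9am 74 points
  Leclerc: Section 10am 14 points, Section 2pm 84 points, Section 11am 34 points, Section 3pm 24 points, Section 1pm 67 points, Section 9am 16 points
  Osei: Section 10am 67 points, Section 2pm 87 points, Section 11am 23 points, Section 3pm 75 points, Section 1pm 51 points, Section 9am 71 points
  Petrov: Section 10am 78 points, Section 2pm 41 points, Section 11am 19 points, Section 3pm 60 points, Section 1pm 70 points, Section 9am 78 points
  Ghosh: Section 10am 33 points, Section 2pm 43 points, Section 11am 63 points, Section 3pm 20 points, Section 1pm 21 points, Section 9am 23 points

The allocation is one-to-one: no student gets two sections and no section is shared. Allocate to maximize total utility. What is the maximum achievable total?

Max total: 374 points

Treat this as an assignment problem: match each student to one section.
Optimal: Delgado→Section 9am (74 points), Leclerc→Section 2pm (84 points), Osei→Section 3pm (75 points), Petrov→Section 10am (78 points), Ghosh→Section 11am (63 points) — total 74+84+75+78+63 = 374 points.
Column-greedy (each section in turn goes to its best remaining student) gives 299 points, worse by 75.
Next-best assignment: Delgado→Section 9am, Leclerc→Section 1pm, Osei→Section 2pm, Petrov→Section 10am, Ghosh→Section 11am = 369 points.
No other one-to-one assignment exceeds 374 points.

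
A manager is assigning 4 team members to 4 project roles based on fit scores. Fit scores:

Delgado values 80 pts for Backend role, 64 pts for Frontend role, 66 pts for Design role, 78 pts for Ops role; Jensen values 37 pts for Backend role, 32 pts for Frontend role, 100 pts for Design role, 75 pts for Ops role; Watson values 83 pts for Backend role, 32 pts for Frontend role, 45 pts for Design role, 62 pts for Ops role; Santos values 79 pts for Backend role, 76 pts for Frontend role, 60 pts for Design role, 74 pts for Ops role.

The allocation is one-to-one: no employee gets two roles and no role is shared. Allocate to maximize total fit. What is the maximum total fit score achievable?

Max total: 337 pts

Optimal: Delgado→Ops role (78 pts), Jensen→Design role (100 pts), Watson→Backend role (83 pts), Santos→Frontend role (76 pts) — total 78+100+83+76 = 337 pts.
Row-greedy (each employee in turn takes its best remaining role) gives 318 pts, worse by 19.
Next-best assignment: Delgado→Frontend role, Jensen→Design role, Watson→Backend role, Santos→Ops role = 321 pts.
Swapping Delgado↔Santos (Delgado→Frontend role 64 pts, Santos→Ops role 74 pts) loses 16.
Checked against all permutations: 337 pts is optimal.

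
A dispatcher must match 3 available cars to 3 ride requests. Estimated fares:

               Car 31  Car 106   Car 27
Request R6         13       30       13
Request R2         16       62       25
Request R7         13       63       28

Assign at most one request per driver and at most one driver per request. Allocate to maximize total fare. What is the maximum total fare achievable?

Maximum total: $103

Treat this as an assignment problem: match each driver to one request.
Optimal: Car 31→Request R6 ($13), Car 106→Request R2 ($62), Car 27→Request R7 ($28) — total 13+62+28 = $103.
Max-entry greedy (repeatedly take the single best remaining cell) gives $101, worse by 2.
Next-best assignment: Car 31→Request R6, Car 106→Request R7, Car 27→Request R2 = $101.
Swapping Car 106↔Car 27 (Car 106→Request R7 $63, Car 27→Request R2 $25) loses 2.
Checked against all permutations: $103 is optimal.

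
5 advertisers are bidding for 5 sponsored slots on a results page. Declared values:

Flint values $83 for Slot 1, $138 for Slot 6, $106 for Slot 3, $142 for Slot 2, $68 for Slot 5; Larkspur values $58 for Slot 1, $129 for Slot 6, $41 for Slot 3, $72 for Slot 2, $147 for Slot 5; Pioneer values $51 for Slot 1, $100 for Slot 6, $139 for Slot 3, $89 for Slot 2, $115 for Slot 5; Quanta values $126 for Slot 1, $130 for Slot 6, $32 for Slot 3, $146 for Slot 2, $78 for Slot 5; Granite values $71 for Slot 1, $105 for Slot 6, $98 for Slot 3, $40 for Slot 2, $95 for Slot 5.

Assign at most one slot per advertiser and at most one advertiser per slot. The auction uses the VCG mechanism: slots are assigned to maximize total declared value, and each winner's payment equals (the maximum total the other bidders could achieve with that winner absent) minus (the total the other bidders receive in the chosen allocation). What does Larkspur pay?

Larkspur pays $6.

Efficient allocation: Flint→Slot 2 ($142), Larkspur→Slot 5 ($147), Pioneer→Slot 3 ($139), Quanta→Slot 1 ($126), Granite→Slot 6 ($105); total welfare W = $659.
Larkspur receives Slot 5 at value $147, so the others get W − 147 = $512.
Without Larkspur: best allocation of the remaining 4 bidders over all 5 slots is Flint→Slot 6 ($138), Pioneer→Slot 3 ($139), Quanta→Slot 2 ($146), Granite→Slot 5 ($95), total $518.
VCG payment = (others' best without Larkspur) − (others' welfare with Larkspur) = 518 − 512 = $6.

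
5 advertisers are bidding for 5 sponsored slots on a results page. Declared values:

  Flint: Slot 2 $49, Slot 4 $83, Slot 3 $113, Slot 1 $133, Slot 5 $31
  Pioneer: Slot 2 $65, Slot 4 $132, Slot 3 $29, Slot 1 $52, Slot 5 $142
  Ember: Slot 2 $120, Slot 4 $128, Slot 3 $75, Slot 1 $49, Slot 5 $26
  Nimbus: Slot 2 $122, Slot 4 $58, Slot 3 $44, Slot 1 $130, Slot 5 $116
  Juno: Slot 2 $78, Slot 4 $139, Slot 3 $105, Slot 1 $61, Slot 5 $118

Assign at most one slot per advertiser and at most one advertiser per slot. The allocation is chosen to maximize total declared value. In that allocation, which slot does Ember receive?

Ember receives Slot 2.

This is the linear assignment problem.
Optimal: Flint→Slot 3 ($113), Pioneer→Slot 5 ($142), Ember→Slot 2 ($120), Nimbus→Slot 1 ($130), Juno→Slot 4 ($139) — total 113+142+120+130+139 = $644.
Max-entry greedy (repeatedly take the single best remaining cell) gives $611, worse by 33.
No other one-to-one assignment exceeds $644.
Ember's own top slot is Slot 4 ($128), but forcing Ember→Slot 4 and reassigning the rest optimally gives only $630 — worse by 14.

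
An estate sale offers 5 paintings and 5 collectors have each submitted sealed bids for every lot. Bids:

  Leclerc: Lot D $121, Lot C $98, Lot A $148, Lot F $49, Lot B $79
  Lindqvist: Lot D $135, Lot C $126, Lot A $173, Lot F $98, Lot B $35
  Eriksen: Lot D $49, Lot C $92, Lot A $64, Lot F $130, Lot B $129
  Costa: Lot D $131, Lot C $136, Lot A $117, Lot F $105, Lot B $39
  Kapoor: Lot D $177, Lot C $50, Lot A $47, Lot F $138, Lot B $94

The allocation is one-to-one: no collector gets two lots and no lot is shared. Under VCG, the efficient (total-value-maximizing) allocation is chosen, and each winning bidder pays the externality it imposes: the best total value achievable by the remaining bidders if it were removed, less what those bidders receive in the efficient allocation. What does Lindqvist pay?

Lindqvist pays $67.

Efficient allocation: Leclerc→Lot D ($121), Lindqvist→Lot A ($173), Eriksen→Lot B ($129), Costa→Lot C ($136), Kapoor→Lot F ($138); total welfare W = $697.
Lindqvist receives Lot A at value $173, so the others get W − 173 = $524.
Without Lindqvist: best allocation of the remaining 4 bidders over all 5 lots is Leclerc→Lot A ($148), Eriksen→Lot F ($130), Costa→Lot C ($136), Kapoor→Lot D ($177), total $591.
VCG payment = (others' best without Lindqvist) − (others' welfare with Lindqvist) = 591 − 524 = $67.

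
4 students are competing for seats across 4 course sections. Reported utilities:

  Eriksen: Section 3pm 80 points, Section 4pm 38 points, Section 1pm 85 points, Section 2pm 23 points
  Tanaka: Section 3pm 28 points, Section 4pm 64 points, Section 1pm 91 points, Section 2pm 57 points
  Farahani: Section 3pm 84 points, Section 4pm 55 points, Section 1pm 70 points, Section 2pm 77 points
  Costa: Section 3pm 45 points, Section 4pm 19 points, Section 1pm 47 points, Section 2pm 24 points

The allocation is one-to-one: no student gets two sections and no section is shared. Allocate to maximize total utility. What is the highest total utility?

Optimal: Eriksen→Section 1pm (85 points), Tanaka→Section 4pm (64 points), Farahani→Section 2pm (77 points), Costa→Section 3pm (45 points) — total 85+64+77+45 = 271 points.
Max-entry greedy (repeatedly take the single best remaining cell) gives 237 points, worse by 34.

Max total: 271 points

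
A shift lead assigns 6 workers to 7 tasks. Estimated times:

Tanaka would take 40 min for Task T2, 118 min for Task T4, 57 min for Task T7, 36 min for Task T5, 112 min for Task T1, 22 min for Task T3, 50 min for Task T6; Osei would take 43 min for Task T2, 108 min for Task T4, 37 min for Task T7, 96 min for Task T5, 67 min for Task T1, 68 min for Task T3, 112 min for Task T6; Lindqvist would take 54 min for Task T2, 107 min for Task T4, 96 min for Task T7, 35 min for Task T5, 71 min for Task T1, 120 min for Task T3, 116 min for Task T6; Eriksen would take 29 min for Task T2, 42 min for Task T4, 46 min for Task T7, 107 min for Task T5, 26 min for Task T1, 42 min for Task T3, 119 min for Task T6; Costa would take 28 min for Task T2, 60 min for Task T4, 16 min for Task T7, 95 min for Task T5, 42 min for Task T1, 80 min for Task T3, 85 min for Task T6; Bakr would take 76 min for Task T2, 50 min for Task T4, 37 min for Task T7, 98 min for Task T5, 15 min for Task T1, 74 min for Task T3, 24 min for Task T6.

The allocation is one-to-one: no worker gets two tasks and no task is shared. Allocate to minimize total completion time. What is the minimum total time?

Optimal: Tanaka→Task T3 (22 min), Osei→Task T2 (43 min), Lindqvist→Task T5 (35 min), Eriksen→Task T1 (26 min), Costa→Task T7 (16 min), Bakr→Task T6 (24 min) — total 22+43+35+26+16+24 = 166 min.
Min-entry greedy (repeatedly take the single cheapest remaining cell) gives 225 min, worse by 59.
Every other assignment is strictly worse.

Minimum total: 166 min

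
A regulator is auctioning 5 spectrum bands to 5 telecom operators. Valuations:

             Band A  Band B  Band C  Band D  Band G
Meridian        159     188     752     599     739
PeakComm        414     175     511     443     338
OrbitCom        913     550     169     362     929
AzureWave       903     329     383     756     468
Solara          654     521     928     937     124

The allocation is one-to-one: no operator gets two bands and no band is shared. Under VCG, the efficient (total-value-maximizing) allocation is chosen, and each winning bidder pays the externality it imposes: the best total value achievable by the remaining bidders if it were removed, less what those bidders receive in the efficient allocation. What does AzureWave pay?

Efficient allocation: Meridian→Band C ($752M), PeakComm→Band B ($175M), OrbitCom→Band G ($929M), AzureWave→Band A ($903M), Solara→Band D ($937M); total welfare W = $3696M.
AzureWave receives Band A at value $903M, so the others get W − 903 = $2793M.
Without AzureWave: best allocation of the remaining 4 bidders over all 5 bands is Meridian→Band G ($739M), PeakComm→Band C ($511M), OrbitCom→Band A ($913M), Solara→Band D ($937M), total $3100M.
VCG payment = (others' best without AzureWave) − (others' welfare with AzureWave) = 3100 − 2793 = $307M.

AzureWave pays $307M.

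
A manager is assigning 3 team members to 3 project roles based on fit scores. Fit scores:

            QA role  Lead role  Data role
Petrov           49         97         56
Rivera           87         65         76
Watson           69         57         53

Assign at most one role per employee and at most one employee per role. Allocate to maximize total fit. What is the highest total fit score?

Optimal: Petrov→Lead role (97 pts), Rivera→Data role (76 pts), Watson→QA role (69 pts) — total 97+76+69 = 242 pts.
Column-greedy (each role in turn goes to its best remaining employee) gives 237 pts, worse by 5.
Every other assignment is strictly worse.

Max total: 242 pts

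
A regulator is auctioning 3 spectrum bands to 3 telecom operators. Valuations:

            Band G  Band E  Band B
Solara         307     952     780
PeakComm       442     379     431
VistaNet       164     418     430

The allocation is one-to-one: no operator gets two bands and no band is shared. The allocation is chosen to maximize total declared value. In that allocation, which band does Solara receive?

Solara receives Band E.

Treat this as an assignment problem: match each operator to one band.
Optimal: Solara→Band E ($952M), PeakComm→Band G ($442M), VistaNet→Band B ($430M) — total 952+442+430 = $1824M.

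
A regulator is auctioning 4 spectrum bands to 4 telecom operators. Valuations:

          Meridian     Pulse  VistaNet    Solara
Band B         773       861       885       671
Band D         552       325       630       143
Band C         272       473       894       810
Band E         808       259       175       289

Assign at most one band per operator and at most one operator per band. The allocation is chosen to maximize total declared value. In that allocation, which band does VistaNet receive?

VistaNet receives Band D.

This is the linear assignment problem.
Optimal: Meridian→Band E ($808M), Pulse→Band B ($861M), VistaNet→Band D ($630M), Solara→Band C ($810M) — total 808+861+630+810 = $3109M.
Row-greedy (each operator in turn takes its best remaining band) gives $2706M, worse by 403.
VistaNet's own top band is Band C ($894M), but forcing VistaNet→Band C and reassigning the rest optimally gives only $2706M — worse by 403.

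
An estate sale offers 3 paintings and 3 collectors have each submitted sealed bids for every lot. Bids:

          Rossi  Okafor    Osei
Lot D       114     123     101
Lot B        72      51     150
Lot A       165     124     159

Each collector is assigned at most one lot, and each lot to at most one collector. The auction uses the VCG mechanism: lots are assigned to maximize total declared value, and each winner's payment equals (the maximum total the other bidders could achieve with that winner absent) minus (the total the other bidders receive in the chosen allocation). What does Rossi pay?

Efficient allocation: Rossi→Lot A ($165), Okafor→Lot D ($123), Osei→Lot B ($150); total welfare W = $438.
Rossi receives Lot A at value $165, so the others get W − 165 = $273.
Without Rossi: best allocation of the remaining 2 bidders over all 3 lots is Okafor→Lot D ($123), Osei→Lot A ($159), total $282.
VCG payment = (others' best without Rossi) − (others' welfare with Rossi) = 282 − 273 = $9.

Rossi pays $9.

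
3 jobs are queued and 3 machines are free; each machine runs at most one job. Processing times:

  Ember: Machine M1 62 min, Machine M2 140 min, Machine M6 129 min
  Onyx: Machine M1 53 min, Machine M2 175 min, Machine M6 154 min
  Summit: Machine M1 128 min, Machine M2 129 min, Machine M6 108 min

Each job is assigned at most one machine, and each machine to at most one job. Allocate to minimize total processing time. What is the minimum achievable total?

Minimum total: 301 min

Optimal: Ember→Machine M2 (140 min), Onyx→Machine M1 (53 min), Summit→Machine M6 (108 min) — total 140+53+108 = 301 min.
Column-greedy (each machine in turn goes to its cheapest remaining job) gives 311 min, worse by 10.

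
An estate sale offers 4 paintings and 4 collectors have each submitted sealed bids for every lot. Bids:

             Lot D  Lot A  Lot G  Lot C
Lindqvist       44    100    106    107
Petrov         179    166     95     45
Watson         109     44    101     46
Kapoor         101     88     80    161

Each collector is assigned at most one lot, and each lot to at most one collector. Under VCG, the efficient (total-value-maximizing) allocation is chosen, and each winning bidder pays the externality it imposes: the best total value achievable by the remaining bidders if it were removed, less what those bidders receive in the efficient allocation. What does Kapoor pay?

Efficient allocation: Lindqvist→Lot G ($106), Petrov→Lot A ($166), Watson→Lot D ($109), Kapoor→Lot C ($161); total welfare W = $542.
Kapoor receives Lot C at value $161, so the others get W − 161 = $381.
Without Kapoor: best allocation of the remaining 3 bidders over all 4 lots is Lindqvist→Lot C ($107), Petrov→Lot D ($179), Watson→Lot G ($101), total $387.
VCG payment = (others' best without Kapoor) − (others' welfare with Kapoor) = 387 − 381 = $6.

Kapoor pays $6.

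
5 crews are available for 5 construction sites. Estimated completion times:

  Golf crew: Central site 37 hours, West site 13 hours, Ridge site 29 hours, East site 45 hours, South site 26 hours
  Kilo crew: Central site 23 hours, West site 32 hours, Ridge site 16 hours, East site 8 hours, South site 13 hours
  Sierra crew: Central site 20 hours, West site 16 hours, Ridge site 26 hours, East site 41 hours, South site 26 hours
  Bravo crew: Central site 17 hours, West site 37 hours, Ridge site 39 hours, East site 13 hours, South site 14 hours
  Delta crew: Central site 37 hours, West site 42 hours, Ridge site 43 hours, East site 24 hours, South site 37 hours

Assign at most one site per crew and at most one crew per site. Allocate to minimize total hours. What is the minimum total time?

Minimum total: 87 hours

Optimal: Golf crew→West site (13 hours), Kilo crew→Ridge site (16 hours), Sierra crew→Central site (20 hours), Bravo crew→South site (14 hours), Delta crew→East site (24 hours) — total 13+16+20+14+24 = 87 hours.
Column-greedy (each site in turn goes to its cheapest remaining crew) gives 96 hours, worse by 9.
Next-best assignment: Golf crew→West site, Kilo crew→South site, Sierra crew→Ridge site, Bravo crew→Central site, Delta crew→East site = 93 hours.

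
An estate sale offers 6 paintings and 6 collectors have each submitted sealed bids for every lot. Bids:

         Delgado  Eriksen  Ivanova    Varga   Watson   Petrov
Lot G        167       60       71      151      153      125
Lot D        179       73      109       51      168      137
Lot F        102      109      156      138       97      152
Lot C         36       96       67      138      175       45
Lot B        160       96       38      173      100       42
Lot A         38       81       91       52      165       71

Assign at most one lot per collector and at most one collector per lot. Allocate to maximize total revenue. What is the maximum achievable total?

Maximum total: $894

This is the linear assignment problem.
Optimal: Delgado→Lot G ($167), Eriksen→Lot C ($96), Ivanova→Lot F ($156), Varga→Lot B ($173), Watson→Lot A ($165), Petrov→Lot D ($137) — total 167+96+156+173+165+137 = $894.
Swapping Varga↔Watson (Varga→Lot A $52, Watson→Lot B $100) loses 186.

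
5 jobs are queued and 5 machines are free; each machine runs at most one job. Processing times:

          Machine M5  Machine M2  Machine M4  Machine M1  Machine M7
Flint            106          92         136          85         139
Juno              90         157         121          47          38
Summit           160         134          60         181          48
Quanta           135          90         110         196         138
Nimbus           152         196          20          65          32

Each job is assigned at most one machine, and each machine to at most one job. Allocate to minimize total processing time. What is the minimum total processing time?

Minimum total: 311 min

Optimal: Flint→Machine M5 (106 min), Juno→Machine M1 (47 min), Summit→Machine M7 (48 min), Quanta→Machine M2 (90 min), Nimbus→Machine M4 (20 min) — total 106+47+48+90+20 = 311 min.
Next-best assignment: Flint→Machine M1, Juno→Machine M5, Summit→Machine M7, Quanta→Machine M2, Nimbus→Machine M4 = 333 min.
Swapping Quanta↔Nimbus (Quanta→Machine M4 110 min, Nimbus→Machine M2 196 min) adds 196.
Every other assignment is strictly worse.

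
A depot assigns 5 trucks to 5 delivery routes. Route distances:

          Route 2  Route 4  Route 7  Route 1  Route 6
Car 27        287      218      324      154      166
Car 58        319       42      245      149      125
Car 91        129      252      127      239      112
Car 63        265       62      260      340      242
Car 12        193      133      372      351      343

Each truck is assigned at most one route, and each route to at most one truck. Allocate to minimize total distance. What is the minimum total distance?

Optimal: Car 27→Route 1 (154 km), Car 58→Route 6 (125 km), Car 91→Route 7 (127 km), Car 63→Route 4 (62 km), Car 12→Route 2 (193 km) — total 154+125+127+62+193 = 661 km.
Min-entry greedy (repeatedly take the single cheapest remaining cell) gives 761 km, worse by 100.

Min total: 661 km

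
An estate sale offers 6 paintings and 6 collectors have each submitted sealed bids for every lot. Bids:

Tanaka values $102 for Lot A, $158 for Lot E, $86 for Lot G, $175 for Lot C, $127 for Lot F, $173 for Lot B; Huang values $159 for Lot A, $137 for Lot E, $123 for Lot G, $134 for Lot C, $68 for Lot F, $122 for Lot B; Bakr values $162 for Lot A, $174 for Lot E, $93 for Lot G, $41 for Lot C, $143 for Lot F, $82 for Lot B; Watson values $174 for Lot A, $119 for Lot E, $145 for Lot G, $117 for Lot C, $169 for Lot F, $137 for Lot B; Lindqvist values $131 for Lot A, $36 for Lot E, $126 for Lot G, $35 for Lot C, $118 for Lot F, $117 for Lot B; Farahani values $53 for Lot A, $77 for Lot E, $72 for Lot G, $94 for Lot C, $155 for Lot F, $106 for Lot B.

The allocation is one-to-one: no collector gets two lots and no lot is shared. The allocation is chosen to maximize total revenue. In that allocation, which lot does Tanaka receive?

Tanaka receives Lot B.

Optimal: Tanaka→Lot B ($173), Huang→Lot C ($134), Bakr→Lot E ($174), Watson→Lot A ($174), Lindqvist→Lot G ($126), Farahani→Lot F ($155) — total 173+134+174+174+126+155 = $936.
Swapping Lindqvist↔Watson (Lindqvist→Lot A $131, Watson→Lot G $145) loses 24.
Tanaka's own top lot is Lot C ($175), but forcing Tanaka→Lot C and reassigning the rest optimally gives only $926 — worse by 10.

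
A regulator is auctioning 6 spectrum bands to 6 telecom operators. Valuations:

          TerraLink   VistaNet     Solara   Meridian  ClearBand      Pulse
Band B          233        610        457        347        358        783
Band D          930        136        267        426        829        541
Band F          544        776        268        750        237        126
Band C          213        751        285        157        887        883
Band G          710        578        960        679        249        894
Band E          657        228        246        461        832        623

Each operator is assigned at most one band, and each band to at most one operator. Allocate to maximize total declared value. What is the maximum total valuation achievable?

Maximum total: $5006M

This is the linear assignment problem.
Optimal: TerraLink→Band D ($930M), VistaNet→Band C ($751M), Solara→Band G ($960M), Meridian→Band F ($750M), ClearBand→Band E ($832M), Pulse→Band B ($783M) — total 930+751+960+750+832+783 = $5006M.
Row-greedy (each operator in turn takes its best remaining band) gives $4797M, worse by 209.
Swapping VistaNet↔Solara (VistaNet→Band G $578M, Solara→Band C $285M) loses 848.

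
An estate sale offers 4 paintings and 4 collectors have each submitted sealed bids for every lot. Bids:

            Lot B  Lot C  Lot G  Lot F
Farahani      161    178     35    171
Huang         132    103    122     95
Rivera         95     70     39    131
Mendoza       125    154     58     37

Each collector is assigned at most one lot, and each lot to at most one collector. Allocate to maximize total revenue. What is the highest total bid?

Max total: $568

Treat this as an assignment problem: match each collector to one lot.
Optimal: Farahani→Lot B ($161), Huang→Lot G ($122), Rivera→Lot F ($131), Mendoza→Lot C ($154) — total 161+122+131+154 = $568.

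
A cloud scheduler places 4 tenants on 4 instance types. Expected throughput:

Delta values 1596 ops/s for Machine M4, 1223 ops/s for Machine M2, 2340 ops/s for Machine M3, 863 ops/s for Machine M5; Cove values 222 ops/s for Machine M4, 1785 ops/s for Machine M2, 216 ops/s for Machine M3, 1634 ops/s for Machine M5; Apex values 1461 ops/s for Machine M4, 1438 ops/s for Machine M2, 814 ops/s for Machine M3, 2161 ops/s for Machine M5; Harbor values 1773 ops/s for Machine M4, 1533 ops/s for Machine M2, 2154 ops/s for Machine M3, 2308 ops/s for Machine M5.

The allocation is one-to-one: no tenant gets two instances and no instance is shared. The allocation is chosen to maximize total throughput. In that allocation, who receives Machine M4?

Harbor receives Machine M4.

This is a one-to-one assignment (maximum-weight bipartite matching).
Optimal: Delta→Machine M3 (2340 ops/s), Cove→Machine M2 (1785 ops/s), Apex→Machine M5 (2161 ops/s), Harbor→Machine M4 (1773 ops/s) — total 2340+1785+2161+1773 = 8059 ops/s.
Max-entry greedy (repeatedly take the single best remaining cell) gives 7894 ops/s, worse by 165.
Next-best assignment: Delta→Machine M3, Cove→Machine M2, Apex→Machine M4, Harbor→Machine M5 = 7894 ops/s.
No other one-to-one assignment exceeds 8059 ops/s.
Harbor's own top instance is Machine M5 (2308 ops/s), but forcing Harbor→Machine M5 and reassigning the rest optimally gives only 7894 ops/s — worse by 165.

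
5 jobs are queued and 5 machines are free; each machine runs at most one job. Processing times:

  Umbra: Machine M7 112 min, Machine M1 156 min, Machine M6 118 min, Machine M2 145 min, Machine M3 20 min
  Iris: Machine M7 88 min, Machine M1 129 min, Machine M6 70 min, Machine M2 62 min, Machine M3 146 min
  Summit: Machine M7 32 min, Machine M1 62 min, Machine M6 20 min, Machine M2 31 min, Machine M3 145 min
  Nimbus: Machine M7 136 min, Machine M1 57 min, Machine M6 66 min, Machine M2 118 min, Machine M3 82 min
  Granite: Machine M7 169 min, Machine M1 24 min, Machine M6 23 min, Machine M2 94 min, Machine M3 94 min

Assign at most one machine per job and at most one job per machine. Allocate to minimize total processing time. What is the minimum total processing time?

Optimal: Umbra→Machine M3 (20 min), Iris→Machine M2 (62 min), Summit→Machine M7 (32 min), Nimbus→Machine M1 (57 min), Granite→Machine M6 (23 min) — total 20+62+32+57+23 = 194 min.

Min total: 194 min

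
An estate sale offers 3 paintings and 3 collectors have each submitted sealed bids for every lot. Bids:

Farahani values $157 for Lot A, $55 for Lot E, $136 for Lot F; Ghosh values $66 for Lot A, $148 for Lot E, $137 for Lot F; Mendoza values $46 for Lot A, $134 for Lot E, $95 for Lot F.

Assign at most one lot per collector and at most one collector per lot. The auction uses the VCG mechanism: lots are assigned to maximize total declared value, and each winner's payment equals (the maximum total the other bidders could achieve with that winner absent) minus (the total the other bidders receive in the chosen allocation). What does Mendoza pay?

Mendoza pays $11.

Efficient allocation: Farahani→Lot A ($157), Ghosh→Lot F ($137), Mendoza→Lot E ($134); total welfare W = $428.
Mendoza receives Lot E at value $134, so the others get W − 134 = $294.
Without Mendoza: best allocation of the remaining 2 bidders over all 3 lots is Farahani→Lot A ($157), Ghosh→Lot E ($148), total $305.
VCG payment = (others' best without Mendoza) − (others' welfare with Mendoza) = 305 − 294 = $11.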